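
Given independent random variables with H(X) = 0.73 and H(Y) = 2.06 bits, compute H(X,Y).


For independent variables, H(X,Y) = H(X) + H(Y) = 0.73 + 2.06 = 2.79

2.79 bits


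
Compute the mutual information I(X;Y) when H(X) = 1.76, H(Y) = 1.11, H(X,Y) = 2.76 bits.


I(X;Y) = H(X) + H(Y) - H(X,Y) = 1.76 + 1.11 - 2.76 = 0.11

0.11 bits


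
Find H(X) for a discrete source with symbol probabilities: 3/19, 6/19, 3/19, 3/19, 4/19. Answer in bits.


H = -sum(p_i * log2(p_i)). Terms: -(3/19)*log2(3/19) = 0.420468; -(6/19)*log2(6/19) = 0.525147; -(3/19)*log2(3/19) = 0.420468; -(3/19)*log2(3/19) = 0.420468; -(4/19)*log2(4/19) = 0.473248. H = 0.420468 + 0.525147 + 0.420468 + 0.420468 + 0.473248 = 2.2598

2.2598 bits


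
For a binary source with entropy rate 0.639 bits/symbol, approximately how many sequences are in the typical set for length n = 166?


log2|A_typical| = nH = 166 * 0.639 = 106.074, so |A_typical| ~ 2^106.074 = 8.540e+31

8.540e+31


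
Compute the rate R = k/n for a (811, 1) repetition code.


Rate = k/n = 1/811

1/811


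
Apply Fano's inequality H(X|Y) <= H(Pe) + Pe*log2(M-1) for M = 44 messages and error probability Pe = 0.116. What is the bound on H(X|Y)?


H(Pe) = -Pe*log2(Pe) - (1-Pe)*log2(1-Pe) = -0.116*log2(0.116) - 0.884*log2(0.884) = 0.360505 + 0.157247 = 0.5178. Pe*log2(M-1) = 0.116*log2(43) = 0.629447. Bound = H(Pe) + Pe*log2(M-1) = 0.360505 + 0.157247 + 0.629447 = 1.1472

1.1472 bits


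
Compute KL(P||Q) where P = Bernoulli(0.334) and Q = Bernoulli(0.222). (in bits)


KL = p*log2(p/q) + (1-p)*log2((1-p)/(1-q)) = 0.334*log2(0.334/0.222) + 0.666*log2(0.666/0.778) = 0.0475

0.0475 bits


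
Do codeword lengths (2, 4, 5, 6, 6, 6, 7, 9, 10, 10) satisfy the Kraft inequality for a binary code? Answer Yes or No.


Kraft sum = sum(2^(-l_i)) = 0.4023, need <= 1. Result: satisfied (a binary prefix-free code with these lengths exists)

Yes


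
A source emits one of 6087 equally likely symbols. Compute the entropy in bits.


H = log2(n) = log2(6087) = 12.5715

12.5715 bits


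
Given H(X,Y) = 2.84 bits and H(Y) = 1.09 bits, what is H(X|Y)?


H(X|Y) = H(X,Y) - H(Y) = 2.84 - 1.09 = 1.75

1.75 bits


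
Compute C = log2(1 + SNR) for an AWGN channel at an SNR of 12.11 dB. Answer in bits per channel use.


SNR_linear = 10^(12.11/10) = 16.2555; C = log2(1 + SNR_linear) = log2(1 + 16.2555) = 4.109

4.109 bits/channel use


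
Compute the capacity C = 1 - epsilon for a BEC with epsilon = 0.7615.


C = 1 - epsilon = 1 - 0.7615 = 0.2385

0.2385 bits


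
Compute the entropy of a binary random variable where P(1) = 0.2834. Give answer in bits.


H = -p*log2(p) - (1-p)*log2(1-p). -0.2834*log2(0.2834) = 0.515530; -0.7166*log2(0.7166) = 0.344513. H = 0.515530 + 0.344513 = 0.86

0.86 bits


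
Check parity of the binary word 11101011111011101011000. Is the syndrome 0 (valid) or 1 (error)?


Syndrome = XOR of all bits = 1 XOR 1 XOR 1 XOR 0 XOR 1 XOR 0 XOR 1 XOR 1 XOR 1 XOR 1 XOR 1 XOR 0 XOR 1 XOR 1 XOR 1 XOR 0 XOR 1 XOR 0 XOR 1 XOR 1 XOR 0 XOR 0 XOR 0 = 1

1


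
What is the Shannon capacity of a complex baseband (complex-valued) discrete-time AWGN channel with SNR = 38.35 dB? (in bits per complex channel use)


SNR_linear = 10^(38.35/10) = 6839.1165; C = log2(1 + SNR_linear) = log2(1 + 6839.1165) = 12.7398

12.7398 bits/channel use


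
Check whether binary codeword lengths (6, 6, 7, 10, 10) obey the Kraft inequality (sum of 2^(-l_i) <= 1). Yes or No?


Kraft sum = sum(2^(-l_i)) = 0.041, need <= 1. Result: satisfied (a binary prefix-free code with these lengths exists)

Yes


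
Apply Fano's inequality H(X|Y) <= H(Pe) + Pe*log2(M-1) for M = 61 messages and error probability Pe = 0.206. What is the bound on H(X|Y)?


H(Pe) = -Pe*log2(Pe) - (1-Pe)*log2(1-Pe) = -0.206*log2(0.206) - 0.794*log2(0.794) = 0.469532 + 0.264235 = 0.7338. Pe*log2(M-1) = 0.206*log2(60) = 1.216819. Bound = H(Pe) + Pe*log2(M-1) = 0.469532 + 0.264235 + 1.216819 = 1.9506

1.9506 bits


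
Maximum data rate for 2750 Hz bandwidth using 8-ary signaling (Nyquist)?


Rate = 2 * B * log2(M) = 2 * 2750 * 3.0 = 16500.0

16500.0 bps


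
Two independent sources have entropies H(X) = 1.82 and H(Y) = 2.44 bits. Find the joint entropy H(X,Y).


For independent variables, H(X,Y) = H(X) + H(Y) = 1.82 + 2.44 = 4.26

4.26 bits


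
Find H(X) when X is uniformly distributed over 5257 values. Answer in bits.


H = log2(n) = log2(5257) = 12.36

12.36 bits


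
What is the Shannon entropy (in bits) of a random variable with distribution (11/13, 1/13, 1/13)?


H = -sum(p_i * log2(p_i)). Terms: -(11/13)*log2(11/13) = 0.203930; -(1/13)*log2(1/13) = 0.284649; -(1/13)*log2(1/13) = 0.284649. H = 0.203930 + 0.284649 + 0.284649 = 0.7732

0.7732 bits


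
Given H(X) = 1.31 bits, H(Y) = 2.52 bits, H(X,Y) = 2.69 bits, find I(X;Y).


I(X;Y) = H(X) + H(Y) - H(X,Y) = 1.31 + 2.52 - 2.69 = 1.14

1.14 bits


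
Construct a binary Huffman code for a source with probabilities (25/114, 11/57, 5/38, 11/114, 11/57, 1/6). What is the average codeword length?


Huffman construction (repeatedly merge the two least-probable nodes; each merge adds 1 bit to every symbol beneath it): 11/114 + 5/38 = 13/57; 1/6 + 11/57 = 41/114; 11/57 + 25/114 = 47/114; 13/57 + 41/114 = 67/114; 47/114 + 67/114 = 1. Resulting codeword lengths (in the order the probabilities were given): (2, 3, 3, 3, 2, 3). L_avg = sum(p_i * l_i) = 25/114*2 + 11/57*3 + 5/38*3 + 11/114*3 + 11/57*2 + 1/6*3 = 295/114 = 2.5877

2.5877 bits


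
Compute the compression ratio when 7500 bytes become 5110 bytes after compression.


Ratio = original / compressed = 7500 / 5110 = 1.4677

1.4677


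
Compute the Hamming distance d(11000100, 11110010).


Count differing positions: . . ^ ^ . ^ ^ . = 4 differences

4


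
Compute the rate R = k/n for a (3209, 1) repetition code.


Rate = k/n = 1/3209

1/3209


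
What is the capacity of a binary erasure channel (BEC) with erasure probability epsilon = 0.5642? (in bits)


C = 1 - epsilon = 1 - 0.5642 = 0.4358

0.4358 bits


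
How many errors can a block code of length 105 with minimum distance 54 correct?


Correction capability = floor((d-1)/2) = floor((54-1)/2) = 26

26 errors


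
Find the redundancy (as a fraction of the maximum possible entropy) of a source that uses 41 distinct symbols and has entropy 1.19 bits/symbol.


H_max = log2(K) = log2(41) = 5.3576 bits/symbol. Redundancy = 1 - H/H_max = 1 - 1.19/5.3576 = 1 - 0.2221 = 0.7779

0.7779


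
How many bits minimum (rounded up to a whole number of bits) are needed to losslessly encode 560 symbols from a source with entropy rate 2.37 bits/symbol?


Minimum bits >= n * H = 560 * 2.37 = 1327.2, rounded up to a whole number of bits = 1328

1328 bits


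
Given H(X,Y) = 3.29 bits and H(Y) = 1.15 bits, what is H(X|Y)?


H(X|Y) = H(X,Y) - H(Y) = 3.29 - 1.15 = 2.14

2.14 bits


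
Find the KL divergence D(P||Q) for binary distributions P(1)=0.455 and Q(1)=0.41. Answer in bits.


KL = p*log2(p/q) + (1-p)*log2((1-p)/(1-q)) = 0.455*log2(0.455/0.41) + 0.545*log2(0.545/0.59) = 0.006

0.006 bits


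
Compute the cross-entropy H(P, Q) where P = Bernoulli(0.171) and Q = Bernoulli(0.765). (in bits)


H(P,Q) = -p*log2(q) - (1-p)*log2(1-q). -0.171*log2(0.765) = 0.066086; -0.829*log2(0.235) = 1.732003. H(P,Q) = 0.066086 + 1.732003 = 1.7981

1.7981 bits


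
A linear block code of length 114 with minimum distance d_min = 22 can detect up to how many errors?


Detection capability = d_min - 1 = 22 - 1 = 21

21 errors


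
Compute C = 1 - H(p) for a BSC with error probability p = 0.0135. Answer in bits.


H(p) = -p*log2(p) - (1-p)*log2(1-p) = -0.0135*log2(0.0135) - 0.9865*log2(0.9865) = 0.083847 + 0.019344 = 0.1032. C = 1 - H(p) = 1 - 0.1032 = 0.8968

0.8968 bits


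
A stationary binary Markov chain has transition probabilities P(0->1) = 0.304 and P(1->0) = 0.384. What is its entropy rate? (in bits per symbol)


Stationary distribution: pi_0 = p10/(p01+p10) = 0.5581, pi_1 = 0.4419. Entropy rate H' = pi_0*H(p01) + pi_1*H(p10) = 0.5581*0.8861 + 0.4419*0.9608 = 0.9191

0.9191 bits/symbol


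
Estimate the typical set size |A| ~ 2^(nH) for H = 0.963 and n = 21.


log2|A_typical| = nH = 21 * 0.963 = 20.223, so |A_typical| ~ 2^20.223 = 1.224e+06

1.224e+06


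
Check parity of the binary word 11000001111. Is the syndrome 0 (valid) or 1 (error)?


Syndrome = XOR of all bits = 1 XOR 1 XOR 0 XOR 0 XOR 0 XOR 0 XOR 0 XOR 1 XOR 1 XOR 1 XOR 1 = 0

0


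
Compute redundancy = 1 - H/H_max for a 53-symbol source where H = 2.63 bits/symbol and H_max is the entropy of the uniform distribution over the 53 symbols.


H_max = log2(K) = log2(53) = 5.7279 bits/symbol. Redundancy = 1 - H/H_max = 1 - 2.63/5.7279 = 1 - 0.4592 = 0.5408

0.5408


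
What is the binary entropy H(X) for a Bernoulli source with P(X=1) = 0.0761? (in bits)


H = -p*log2(p) - (1-p)*log2(1-p). -0.0761*log2(0.0761) = 0.282785; -0.9239*log2(0.9239) = 0.105501. H = 0.282785 + 0.105501 = 0.3883

0.3883 bits


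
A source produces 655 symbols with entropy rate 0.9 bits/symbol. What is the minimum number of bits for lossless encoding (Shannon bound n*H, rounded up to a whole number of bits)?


Minimum bits >= n * H = 655 * 0.9 = 589.5, rounded up to a whole number of bits = 590

590 bits


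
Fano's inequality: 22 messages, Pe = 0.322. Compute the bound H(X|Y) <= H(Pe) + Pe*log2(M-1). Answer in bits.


H(Pe) = -Pe*log2(Pe) - (1-Pe)*log2(1-Pe) = -0.322*log2(0.322) - 0.678*log2(0.678) = 0.526427 + 0.380116 = 0.9065. Pe*log2(M-1) = 0.322*log2(21) = 1.414326. Bound = H(Pe) + Pe*log2(M-1) = 0.526427 + 0.380116 + 1.414326 = 2.3209

2.3209 bits


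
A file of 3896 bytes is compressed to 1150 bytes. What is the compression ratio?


Ratio = original / compressed = 3896 / 1150 = 3.3878

3.3878


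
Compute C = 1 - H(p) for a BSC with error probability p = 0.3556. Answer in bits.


H(p) = -p*log2(p) - (1-p)*log2(1-p) = -0.3556*log2(0.3556) - 0.6444*log2(0.6444) = 0.530439 + 0.408531 = 0.939. C = 1 - H(p) = 1 - 0.939 = 0.061

0.061 bits


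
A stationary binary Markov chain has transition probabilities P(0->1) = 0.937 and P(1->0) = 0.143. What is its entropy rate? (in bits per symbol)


Stationary distribution: pi_0 = p10/(p01+p10) = 0.1324, pi_1 = 0.8676. Entropy rate H' = pi_0*H(p01) + pi_1*H(p10) = 0.1324*0.3392 + 0.8676*0.592 = 0.5586

0.5586 bits/symbol


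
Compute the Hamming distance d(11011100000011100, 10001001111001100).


Count differing positions: . ^ . ^ . ^ . ^ ^ ^ ^ . ^ . . . . = 8 differences

8


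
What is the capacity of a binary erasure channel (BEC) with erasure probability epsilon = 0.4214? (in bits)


C = 1 - epsilon = 1 - 0.4214 = 0.5786

0.5786 bits


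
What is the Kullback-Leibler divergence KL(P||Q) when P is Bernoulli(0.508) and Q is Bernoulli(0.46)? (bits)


KL = p*log2(p/q) + (1-p)*log2((1-p)/(1-q)) = 0.508*log2(0.508/0.46) + 0.492*log2(0.492/0.54) = 0.0067

0.0067 bits


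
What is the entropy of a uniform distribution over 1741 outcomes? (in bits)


H = log2(n) = log2(1741) = 10.7657

10.7657 bits


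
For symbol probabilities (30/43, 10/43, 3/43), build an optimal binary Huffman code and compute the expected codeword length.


Huffman construction (repeatedly merge the two least-probable nodes; each merge adds 1 bit to every symbol beneath it): 3/43 + 10/43 = 13/43; 13/43 + 30/43 = 1. Resulting codeword lengths (in the order the probabilities were given): (1, 2, 2). L_avg = sum(p_i * l_i) = 30/43*1 + 10/43*2 + 3/43*2 = 56/43 = 1.3023

1.3023 bits


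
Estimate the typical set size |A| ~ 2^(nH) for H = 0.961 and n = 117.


log2|A_typical| = nH = 117 * 0.961 = 112.437, so |A_typical| ~ 2^112.437 = 7.029e+33

7.029e+33


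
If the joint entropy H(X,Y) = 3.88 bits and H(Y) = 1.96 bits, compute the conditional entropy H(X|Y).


H(X|Y) = H(X,Y) - H(Y) = 3.88 - 1.96 = 1.92

1.92 bits


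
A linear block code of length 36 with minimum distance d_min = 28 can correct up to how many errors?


Correction capability = floor((d-1)/2) = floor((28-1)/2) = 13

13 errors


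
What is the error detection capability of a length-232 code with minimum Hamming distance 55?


Detection capability = d_min - 1 = 55 - 1 = 54

54 errors


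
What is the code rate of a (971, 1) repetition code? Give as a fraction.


Rate = k/n = 1/971

1/971


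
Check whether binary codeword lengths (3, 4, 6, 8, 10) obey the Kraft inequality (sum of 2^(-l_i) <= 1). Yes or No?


Kraft sum = sum(2^(-l_i)) = 0.208, need <= 1. Result: satisfied (a binary prefix-free code with these lengths exists)

Yes


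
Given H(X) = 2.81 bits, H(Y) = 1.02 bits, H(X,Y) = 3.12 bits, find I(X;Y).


I(X;Y) = H(X) + H(Y) - H(X,Y) = 2.81 + 1.02 - 3.12 = 0.71

0.71 bits


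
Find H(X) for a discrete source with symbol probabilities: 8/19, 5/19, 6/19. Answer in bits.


H = -sum(p_i * log2(p_i)). Terms: -(8/19)*log2(8/19) = 0.525443; -(5/19)*log2(5/19) = 0.506842; -(6/19)*log2(6/19) = 0.525147. H = 0.525443 + 0.506842 + 0.525147 = 1.5574

1.5574 bits


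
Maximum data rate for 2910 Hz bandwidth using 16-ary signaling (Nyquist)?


Rate = 2 * B * log2(M) = 2 * 2910 * 4.0 = 23280.0

23280.0 bps


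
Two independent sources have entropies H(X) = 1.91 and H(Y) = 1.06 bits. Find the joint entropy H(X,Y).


For independent variables, H(X,Y) = H(X) + H(Y) = 1.91 + 1.06 = 2.97

2.97 bits


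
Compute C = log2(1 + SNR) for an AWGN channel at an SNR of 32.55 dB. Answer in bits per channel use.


SNR_linear = 10^(32.55/10) = 1798.8709; C = log2(1 + SNR_linear) = log2(1 + 1798.8709) = 10.8137

10.8137 bits/channel use


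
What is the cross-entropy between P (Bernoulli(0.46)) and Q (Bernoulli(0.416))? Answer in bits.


H(P,Q) = -p*log2(q) - (1-p)*log2(1-q). -0.46*log2(0.416) = 0.582059; -0.54*log2(0.584) = 0.419018. H(P,Q) = 0.582059 + 0.419018 = 1.0011

1.0011 bits


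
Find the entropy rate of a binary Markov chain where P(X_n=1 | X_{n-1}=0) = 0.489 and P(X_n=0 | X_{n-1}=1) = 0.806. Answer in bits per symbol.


Stationary distribution: pi_0 = p10/(p01+p10) = 0.6224, pi_1 = 0.3776. Entropy rate H' = pi_0*H(p01) + pi_1*H(p10) = 0.6224*0.9997 + 0.3776*0.7098 = 0.8902

0.8902 bits/symbol


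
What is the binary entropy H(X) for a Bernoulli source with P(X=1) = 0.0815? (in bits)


H = -p*log2(p) - (1-p)*log2(1-p). -0.0815*log2(0.0815) = 0.294790; -0.9185*log2(0.9185) = 0.112653. H = 0.294790 + 0.112653 = 0.4074

0.4074 bits


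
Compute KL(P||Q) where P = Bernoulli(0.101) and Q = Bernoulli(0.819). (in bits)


KL = p*log2(p/q) + (1-p)*log2((1-p)/(1-q)) = 0.101*log2(0.101/0.819) + 0.899*log2(0.899/0.181) = 1.7738

1.7738 bits


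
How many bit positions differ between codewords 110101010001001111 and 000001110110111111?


Count differing positions: ^ ^ . ^ . . ^ . . ^ ^ ^ ^ ^ . . . . = 9 differences

9


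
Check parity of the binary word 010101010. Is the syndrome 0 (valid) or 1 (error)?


Syndrome = XOR of all bits = 0 XOR 1 XOR 0 XOR 1 XOR 0 XOR 1 XOR 0 XOR 1 XOR 0 = 0

0


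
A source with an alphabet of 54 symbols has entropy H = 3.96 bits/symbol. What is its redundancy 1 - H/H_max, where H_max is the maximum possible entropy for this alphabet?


H_max = log2(K) = log2(54) = 5.7549 bits/symbol. Redundancy = 1 - H/H_max = 1 - 3.96/5.7549 = 1 - 0.6881 = 0.3119

0.3119


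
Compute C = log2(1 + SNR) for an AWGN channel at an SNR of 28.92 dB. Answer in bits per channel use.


SNR_linear = 10^(28.92/10) = 779.8301; C = log2(1 + SNR_linear) = log2(1 + 779.8301) = 9.6089

9.6089 bits/channel use


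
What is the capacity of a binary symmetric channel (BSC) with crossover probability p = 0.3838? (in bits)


H(p) = -p*log2(p) - (1-p)*log2(1-p) = -0.3838*log2(0.3838) - 0.6162*log2(0.6162) = 0.530248 + 0.430434 = 0.9607. C = 1 - H(p) = 1 - 0.9607 = 0.0393

0.0393 bits


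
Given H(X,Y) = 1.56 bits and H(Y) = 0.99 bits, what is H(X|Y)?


H(X|Y) = H(X,Y) - H(Y) = 1.56 - 0.99 = 0.57

0.57 bits


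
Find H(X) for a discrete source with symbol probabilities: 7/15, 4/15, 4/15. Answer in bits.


H = -sum(p_i * log2(p_i)). Terms: -(7/15)*log2(7/15) = 0.513117; -(4/15)*log2(4/15) = 0.508504; -(4/15)*log2(4/15) = 0.508504. H = 0.513117 + 0.508504 + 0.508504 = 1.5301

1.5301 bits


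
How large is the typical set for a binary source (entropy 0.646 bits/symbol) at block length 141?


log2|A_typical| = nH = 141 * 0.646 = 91.086, so |A_typical| ~ 2^91.086 = 2.628e+27

2.628e+27


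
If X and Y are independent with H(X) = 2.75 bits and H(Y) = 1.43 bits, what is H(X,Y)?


For independent variables, H(X,Y) = H(X) + H(Y) = 2.75 + 1.43 = 4.18

4.18 bits


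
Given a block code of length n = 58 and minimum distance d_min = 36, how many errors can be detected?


Detection capability = d_min - 1 = 36 - 1 = 35

35 errors


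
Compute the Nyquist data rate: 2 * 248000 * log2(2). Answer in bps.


Rate = 2 * B * log2(M) = 2 * 248000 * 1.0 = 496000.0

496000.0 bps


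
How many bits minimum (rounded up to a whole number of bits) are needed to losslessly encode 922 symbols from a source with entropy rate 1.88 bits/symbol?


Minimum bits >= n * H = 922 * 1.88 = 1733.36, rounded up to a whole number of bits = 1734

1734 bits


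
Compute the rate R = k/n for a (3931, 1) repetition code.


Rate = k/n = 1/3931

1/3931


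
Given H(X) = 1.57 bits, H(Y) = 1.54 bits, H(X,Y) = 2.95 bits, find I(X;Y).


I(X;Y) = H(X) + H(Y) - H(X,Y) = 1.57 + 1.54 - 2.95 = 0.16

0.16 bits


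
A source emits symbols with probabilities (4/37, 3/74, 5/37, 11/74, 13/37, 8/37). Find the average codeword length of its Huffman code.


Huffman construction (repeatedly merge the two least-probable nodes; each merge adds 1 bit to every symbol beneath it): 3/74 + 4/37 = 11/74; 5/37 + 11/74 = 21/74; 11/74 + 8/37 = 27/74; 21/74 + 13/37 = 47/74; 27/74 + 47/74 = 1. Resulting codeword lengths (in the order the probabilities were given): (3, 3, 3, 3, 2, 2). L_avg = sum(p_i * l_i) = 4/37*3 + 3/74*3 + 5/37*3 + 11/74*3 + 13/37*2 + 8/37*2 = 90/37 = 2.4324

2.4324 bits


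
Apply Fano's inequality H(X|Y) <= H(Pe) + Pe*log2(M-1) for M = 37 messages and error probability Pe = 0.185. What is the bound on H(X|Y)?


H(Pe) = -Pe*log2(Pe) - (1-Pe)*log2(1-Pe) = -0.185*log2(0.185) - 0.815*log2(0.815) = 0.450365 + 0.240529 = 0.6909. Pe*log2(M-1) = 0.185*log2(36) = 0.956436. Bound = H(Pe) + Pe*log2(M-1) = 0.450365 + 0.240529 + 0.956436 = 1.6473

1.6473 bits


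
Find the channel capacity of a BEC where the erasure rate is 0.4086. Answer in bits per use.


C = 1 - epsilon = 1 - 0.4086 = 0.5914

0.5914 bits


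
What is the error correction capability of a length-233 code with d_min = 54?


Correction capability = floor((d-1)/2) = floor((54-1)/2) = 26

26 errors


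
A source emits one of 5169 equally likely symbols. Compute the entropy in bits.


H = log2(n) = log2(5169) = 12.3357

12.3357 bits


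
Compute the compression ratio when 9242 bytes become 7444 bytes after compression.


Ratio = original / compressed = 9242 / 7444 = 1.2415

1.2415


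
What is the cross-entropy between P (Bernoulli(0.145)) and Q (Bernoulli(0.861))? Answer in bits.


H(P,Q) = -p*log2(q) - (1-p)*log2(1-q). -0.145*log2(0.861) = 0.031308; -0.855*log2(0.139) = 2.434051. H(P,Q) = 0.031308 + 2.434051 = 2.4654

2.4654 bits


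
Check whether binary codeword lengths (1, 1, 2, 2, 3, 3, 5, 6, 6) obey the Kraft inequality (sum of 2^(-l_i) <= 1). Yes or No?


Kraft sum = sum(2^(-l_i)) = 1.8125, need <= 1. Result: violated (a binary prefix-free code with these lengths cannot exist)

No


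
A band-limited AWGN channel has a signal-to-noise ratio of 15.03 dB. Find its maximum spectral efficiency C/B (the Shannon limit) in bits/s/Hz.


SNR_linear = 10^(15.03/10) = 31.842; C/B = log2(1 + SNR_linear) = log2(1 + 31.842) = 5.0375

5.0375 bits/s/Hz


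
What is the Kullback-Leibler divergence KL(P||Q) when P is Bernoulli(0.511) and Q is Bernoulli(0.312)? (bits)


KL = p*log2(p/q) + (1-p)*log2((1-p)/(1-q)) = 0.511*log2(0.511/0.312) + 0.489*log2(0.489/0.688) = 0.1228

0.1228 bits


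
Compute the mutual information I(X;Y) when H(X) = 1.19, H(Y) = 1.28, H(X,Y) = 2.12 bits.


I(X;Y) = H(X) + H(Y) - H(X,Y) = 1.19 + 1.28 - 2.12 = 0.35

0.35 bits


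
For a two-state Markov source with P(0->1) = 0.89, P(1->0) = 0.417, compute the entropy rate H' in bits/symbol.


Stationary distribution: pi_0 = p10/(p01+p10) = 0.3191, pi_1 = 0.6809. Entropy rate H' = pi_0*H(p01) + pi_1*H(p10) = 0.3191*0.4999 + 0.6809*0.98 = 0.8268

0.8268 bits/symbol


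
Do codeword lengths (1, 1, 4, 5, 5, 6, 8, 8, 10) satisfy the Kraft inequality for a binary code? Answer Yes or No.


Kraft sum = sum(2^(-l_i)) = 1.1494, need <= 1. Result: violated (a binary prefix-free code with these lengths cannot exist)

No


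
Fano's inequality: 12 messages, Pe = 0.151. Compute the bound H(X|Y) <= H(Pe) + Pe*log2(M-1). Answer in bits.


H(Pe) = -Pe*log2(Pe) - (1-Pe)*log2(1-Pe) = -0.151*log2(0.151) - 0.849*log2(0.849) = 0.411834 + 0.200503 = 0.6123. Pe*log2(M-1) = 0.151*log2(11) = 0.522374. Bound = H(Pe) + Pe*log2(M-1) = 0.411834 + 0.200503 + 0.522374 = 1.1347

1.1347 bits


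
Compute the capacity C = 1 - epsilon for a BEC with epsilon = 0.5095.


C = 1 - epsilon = 1 - 0.5095 = 0.4905

0.4905 bits


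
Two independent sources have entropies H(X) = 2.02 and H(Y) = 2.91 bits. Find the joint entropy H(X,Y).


For independent variables, H(X,Y) = H(X) + H(Y) = 2.02 + 2.91 = 4.93

4.93 bits


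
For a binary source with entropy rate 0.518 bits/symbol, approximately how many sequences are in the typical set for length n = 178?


log2|A_typical| = nH = 178 * 0.518 = 92.204, so |A_typical| ~ 2^92.204 = 5.704e+27

5.704e+27


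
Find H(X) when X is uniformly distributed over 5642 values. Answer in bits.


H = log2(n) = log2(5642) = 12.462

12.462 bits


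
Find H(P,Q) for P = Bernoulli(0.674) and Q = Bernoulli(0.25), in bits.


H(P,Q) = -p*log2(q) - (1-p)*log2(1-q). -0.674*log2(0.25) = 1.348000; -0.326*log2(0.75) = 0.135302. H(P,Q) = 1.348000 + 0.135302 = 1.4833

1.4833 bits


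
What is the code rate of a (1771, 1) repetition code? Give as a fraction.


Rate = k/n = 1/1771

1/1771


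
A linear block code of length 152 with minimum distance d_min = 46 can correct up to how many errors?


Correction capability = floor((d-1)/2) = floor((46-1)/2) = 22

22 errors


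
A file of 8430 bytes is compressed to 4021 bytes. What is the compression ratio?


Ratio = original / compressed = 8430 / 4021 = 2.0965

2.0965


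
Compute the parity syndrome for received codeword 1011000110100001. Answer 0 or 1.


Syndrome = XOR of all bits = 1 XOR 0 XOR 1 XOR 1 XOR 0 XOR 0 XOR 0 XOR 1 XOR 1 XOR 0 XOR 1 XOR 0 XOR 0 XOR 0 XOR 0 XOR 1 = 1

1


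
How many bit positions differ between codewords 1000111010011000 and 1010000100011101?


Count differing positions: . . ^ . ^ ^ ^ ^ ^ . . . . ^ . ^ = 8 differences

8


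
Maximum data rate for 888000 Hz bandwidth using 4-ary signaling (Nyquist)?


Rate = 2 * B * log2(M) = 2 * 888000 * 2.0 = 3552000.0

3552000.0 bps


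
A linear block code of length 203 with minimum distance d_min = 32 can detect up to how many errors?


Detection capability = d_min - 1 = 32 - 1 = 31

31 errors


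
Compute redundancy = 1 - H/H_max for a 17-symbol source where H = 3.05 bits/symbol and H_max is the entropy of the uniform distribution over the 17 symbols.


H_max = log2(K) = log2(17) = 4.0875 bits/symbol. Redundancy = 1 - H/H_max = 1 - 3.05/4.0875 = 1 - 0.7462 = 0.2538

0.2538


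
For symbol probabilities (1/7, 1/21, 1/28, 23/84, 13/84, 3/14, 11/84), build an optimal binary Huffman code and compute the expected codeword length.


Huffman construction (repeatedly merge the two least-probable nodes; each merge adds 1 bit to every symbol beneath it): 1/28 + 1/21 = 1/12; 1/12 + 11/84 = 3/14; 1/7 + 13/84 = 25/84; 3/14 + 3/14 = 3/7; 23/84 + 25/84 = 4/7; 3/7 + 4/7 = 1. Resulting codeword lengths (in the order the probabilities were given): (3, 4, 4, 2, 3, 2, 3). L_avg = sum(p_i * l_i) = 1/7*3 + 1/21*4 + 1/28*4 + 23/84*2 + 13/84*3 + 3/14*2 + 11/84*3 = 109/42 = 2.5952

2.5952 bits


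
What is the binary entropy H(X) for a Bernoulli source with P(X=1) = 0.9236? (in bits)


H = -p*log2(p) - (1-p)*log2(1-p). -0.9236*log2(0.9236) = 0.105900; -0.0764*log2(0.0764) = 0.283466. H = 0.105900 + 0.283466 = 0.3894

0.3894 bits


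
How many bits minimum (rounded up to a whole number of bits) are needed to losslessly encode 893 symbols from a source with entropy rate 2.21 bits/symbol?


Minimum bits >= n * H = 893 * 2.21 = 1973.53, rounded up to a whole number of bits = 1974

1974 bits


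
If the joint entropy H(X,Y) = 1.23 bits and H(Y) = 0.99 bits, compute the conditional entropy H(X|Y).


H(X|Y) = H(X,Y) - H(Y) = 1.23 - 0.99 = 0.24

0.24 bits


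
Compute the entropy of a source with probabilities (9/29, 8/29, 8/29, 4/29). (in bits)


H = -sum(p_i * log2(p_i)). Terms: -(9/29)*log2(9/29) = 0.523879; -(8/29)*log2(8/29) = 0.512546; -(8/29)*log2(8/29) = 0.512546; -(4/29)*log2(4/29) = 0.394204. H = 0.523879 + 0.512546 + 0.512546 + 0.394204 = 1.9432

1.9432 bits


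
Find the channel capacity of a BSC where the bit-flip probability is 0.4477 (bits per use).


H(p) = -p*log2(p) - (1-p)*log2(1-p) = -0.4477*log2(0.4477) - 0.5523*log2(0.5523) = 0.519061 + 0.473032 = 0.9921. C = 1 - H(p) = 1 - 0.9921 = 0.0079

0.0079 bits


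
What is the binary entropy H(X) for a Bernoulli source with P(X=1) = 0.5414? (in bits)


H = -p*log2(p) - (1-p)*log2(1-p). -0.5414*log2(0.5414) = 0.479265; -0.4586*log2(0.4586) = 0.515784. H = 0.479265 + 0.515784 = 0.995

0.995 bits


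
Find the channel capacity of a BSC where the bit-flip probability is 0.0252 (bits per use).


H(p) = -p*log2(p) - (1-p)*log2(1-p) = -0.0252*log2(0.0252) - 0.9748*log2(0.9748) = 0.133823 + 0.035894 = 0.1697. C = 1 - H(p) = 1 - 0.1697 = 0.8303

0.8303 bits


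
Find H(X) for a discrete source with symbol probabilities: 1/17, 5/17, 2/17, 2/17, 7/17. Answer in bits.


H = -sum(p_i * log2(p_i)). Terms: -(1/17)*log2(1/17) = 0.240439; -(5/17)*log2(5/17) = 0.519275; -(2/17)*log2(2/17) = 0.363231; -(2/17)*log2(2/17) = 0.363231; -(7/17)*log2(7/17) = 0.527103. H = 0.240439 + 0.519275 + 0.363231 + 0.363231 + 0.527103 = 2.0133

2.0133 bits


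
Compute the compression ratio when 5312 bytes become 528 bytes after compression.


Ratio = original / compressed = 5312 / 528 = 10.0606

10.0606


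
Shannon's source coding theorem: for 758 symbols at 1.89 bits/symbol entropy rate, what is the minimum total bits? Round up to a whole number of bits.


Minimum bits >= n * H = 758 * 1.89 = 1432.62, rounded up to a whole number of bits = 1433

1433 bits


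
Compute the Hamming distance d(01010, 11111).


Count differing positions: ^ . ^ . ^ = 3 differences

3


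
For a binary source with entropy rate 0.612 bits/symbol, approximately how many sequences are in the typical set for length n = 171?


log2|A_typical| = nH = 171 * 0.612 = 104.652, so |A_typical| ~ 2^104.652 = 3.187e+31

3.187e+31


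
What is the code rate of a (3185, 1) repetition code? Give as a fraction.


Rate = k/n = 1/3185

1/3185


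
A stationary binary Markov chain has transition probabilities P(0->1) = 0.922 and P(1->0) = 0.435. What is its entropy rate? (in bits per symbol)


Stationary distribution: pi_0 = p10/(p01+p10) = 0.3206, pi_1 = 0.6794. Entropy rate H' = pi_0*H(p01) + pi_1*H(p10) = 0.3206*0.3951 + 0.6794*0.9878 = 0.7978

0.7978 bits/symbol


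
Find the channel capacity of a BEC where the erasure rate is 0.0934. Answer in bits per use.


C = 1 - epsilon = 1 - 0.0934 = 0.9066

0.9066 bits


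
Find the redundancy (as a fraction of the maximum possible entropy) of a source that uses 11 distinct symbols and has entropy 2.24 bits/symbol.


H_max = log2(K) = log2(11) = 3.4594 bits/symbol. Redundancy = 1 - H/H_max = 1 - 2.24/3.4594 = 1 - 0.6475 = 0.3525

0.3525


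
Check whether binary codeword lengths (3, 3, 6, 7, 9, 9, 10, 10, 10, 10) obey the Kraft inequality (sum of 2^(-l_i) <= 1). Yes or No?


Kraft sum = sum(2^(-l_i)) = 0.2812, need <= 1. Result: satisfied (a binary prefix-free code with these lengths exists)

Yes


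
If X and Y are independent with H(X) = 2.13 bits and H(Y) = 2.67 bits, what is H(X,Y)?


For independent variables, H(X,Y) = H(X) + H(Y) = 2.13 + 2.67 = 4.8

4.8 bits


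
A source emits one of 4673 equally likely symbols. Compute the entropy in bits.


H = log2(n) = log2(4673) = 12.1901

12.1901 bits


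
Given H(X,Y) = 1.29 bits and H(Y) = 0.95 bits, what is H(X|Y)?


H(X|Y) = H(X,Y) - H(Y) = 1.29 - 0.95 = 0.34

0.34 bits


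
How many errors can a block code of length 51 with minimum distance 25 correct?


Correction capability = floor((d-1)/2) = floor((25-1)/2) = 12

12 errors


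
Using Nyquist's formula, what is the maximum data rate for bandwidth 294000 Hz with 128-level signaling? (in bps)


Rate = 2 * B * log2(M) = 2 * 294000 * 7.0 = 4116000.0

4116000.0 bps


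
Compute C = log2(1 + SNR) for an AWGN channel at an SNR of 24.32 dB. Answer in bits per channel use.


SNR_linear = 10^(24.32/10) = 270.3958; C = log2(1 + SNR_linear) = log2(1 + 270.3958) = 8.0843

8.0843 bits/channel use


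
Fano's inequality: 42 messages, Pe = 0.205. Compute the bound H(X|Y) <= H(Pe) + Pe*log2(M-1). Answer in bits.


H(Pe) = -Pe*log2(Pe) - (1-Pe)*log2(1-Pe) = -0.205*log2(0.205) - 0.795*log2(0.795) = 0.468692 + 0.263124 = 0.7318. Pe*log2(M-1) = 0.205*log2(41) = 1.098298. Bound = H(Pe) + Pe*log2(M-1) = 0.468692 + 0.263124 + 1.098298 = 1.8301

1.8301 bits


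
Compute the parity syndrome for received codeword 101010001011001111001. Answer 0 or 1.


Syndrome = XOR of all bits = 1 XOR 0 XOR 1 XOR 0 XOR 1 XOR 0 XOR 0 XOR 0 XOR 1 XOR 0 XOR 1 XOR 1 XOR 0 XOR 0 XOR 1 XOR 1 XOR 1 XOR 1 XOR 0 XOR 0 XOR 1 = 1

1


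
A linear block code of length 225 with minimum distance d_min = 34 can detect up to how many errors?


Detection capability = d_min - 1 = 34 - 1 = 33

33 errors


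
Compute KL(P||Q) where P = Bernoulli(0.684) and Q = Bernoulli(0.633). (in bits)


KL = p*log2(p/q) + (1-p)*log2((1-p)/(1-q)) = 0.684*log2(0.684/0.633) + 0.316*log2(0.316/0.367) = 0.0083

0.0083 bits


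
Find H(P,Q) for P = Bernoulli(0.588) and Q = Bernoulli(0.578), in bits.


H(P,Q) = -p*log2(q) - (1-p)*log2(1-q). -0.588*log2(0.578) = 0.465025; -0.412*log2(0.422) = 0.512810. H(P,Q) = 0.465025 + 0.512810 = 0.9778

0.9778 bits


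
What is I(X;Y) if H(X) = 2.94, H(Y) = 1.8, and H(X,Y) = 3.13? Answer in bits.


I(X;Y) = H(X) + H(Y) - H(X,Y) = 2.94 + 1.8 - 3.13 = 1.61

1.61 bits


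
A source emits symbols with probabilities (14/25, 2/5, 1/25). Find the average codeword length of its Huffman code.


Huffman construction (repeatedly merge the two least-probable nodes; each merge adds 1 bit to every symbol beneath it): 1/25 + 2/5 = 11/25; 11/25 + 14/25 = 1. Resulting codeword lengths (in the order the probabilities were given): (1, 2, 2). L_avg = sum(p_i * l_i) = 14/25*1 + 2/5*2 + 1/25*2 = 36/25 = 1.44

1.44 bits


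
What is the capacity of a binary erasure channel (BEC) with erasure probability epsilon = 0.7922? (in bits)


C = 1 - epsilon = 1 - 0.7922 = 0.2078

0.2078 bits


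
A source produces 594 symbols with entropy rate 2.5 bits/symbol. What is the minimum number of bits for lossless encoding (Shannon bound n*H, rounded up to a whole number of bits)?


Minimum bits >= n * H = 594 * 2.5 = 1485.0, rounded up to a whole number of bits = 1485

1485 bits


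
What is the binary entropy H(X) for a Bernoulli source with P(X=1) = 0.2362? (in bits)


H = -p*log2(p) - (1-p)*log2(1-p). -0.2362*log2(0.2362) = 0.491749; -0.7638*log2(0.7638) = 0.296914. H = 0.491749 + 0.296914 = 0.7887

0.7887 bits


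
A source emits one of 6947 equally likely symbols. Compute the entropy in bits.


H = log2(n) = log2(6947) = 12.7622

12.7622 bits


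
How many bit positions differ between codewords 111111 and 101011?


Count differing positions: . ^ . ^ . . = 2 differences

2


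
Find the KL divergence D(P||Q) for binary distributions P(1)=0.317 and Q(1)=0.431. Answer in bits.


KL = p*log2(p/q) + (1-p)*log2((1-p)/(1-q)) = 0.317*log2(0.317/0.431) + 0.683*log2(0.683/0.569) = 0.0394

0.0394 bits


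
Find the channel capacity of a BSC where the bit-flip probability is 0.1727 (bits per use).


H(p) = -p*log2(p) - (1-p)*log2(1-p) = -0.1727*log2(0.1727) - 0.8273*log2(0.8273) = 0.437563 + 0.226281 = 0.6638. C = 1 - H(p) = 1 - 0.6638 = 0.3362

0.3362 bits


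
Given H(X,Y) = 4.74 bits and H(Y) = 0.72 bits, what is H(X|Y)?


H(X|Y) = H(X,Y) - H(Y) = 4.74 - 0.72 = 4.02

4.02 bits


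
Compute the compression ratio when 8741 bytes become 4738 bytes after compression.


Ratio = original / compressed = 8741 / 4738 = 1.8449

1.8449


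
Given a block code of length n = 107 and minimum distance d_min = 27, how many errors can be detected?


Detection capability = d_min - 1 = 27 - 1 = 26

26 errors


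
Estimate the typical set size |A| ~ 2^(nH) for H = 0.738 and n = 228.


log2|A_typical| = nH = 228 * 0.738 = 168.264, so |A_typical| ~ 2^168.264 = 4.493e+50

4.493e+50


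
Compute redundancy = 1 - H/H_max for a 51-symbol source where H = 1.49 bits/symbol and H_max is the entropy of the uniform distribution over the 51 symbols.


H_max = log2(K) = log2(51) = 5.6724 bits/symbol. Redundancy = 1 - H/H_max = 1 - 1.49/5.6724 = 1 - 0.2627 = 0.7373

0.7373


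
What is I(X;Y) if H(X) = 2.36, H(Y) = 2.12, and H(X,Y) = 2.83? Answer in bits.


I(X;Y) = H(X) + H(Y) - H(X,Y) = 2.36 + 2.12 - 2.83 = 1.65

1.65 bits


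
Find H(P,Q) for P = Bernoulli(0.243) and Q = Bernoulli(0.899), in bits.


H(P,Q) = -p*log2(q) - (1-p)*log2(1-q). -0.243*log2(0.899) = 0.037326; -0.757*log2(0.101) = 2.503833. H(P,Q) = 0.037326 + 2.503833 = 2.5412

2.5412 bits


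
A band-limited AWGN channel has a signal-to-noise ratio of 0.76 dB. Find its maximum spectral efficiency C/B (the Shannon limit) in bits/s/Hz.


SNR_linear = 10^(0.76/10) = 1.1912; C/B = log2(1 + SNR_linear) = log2(1 + 1.1912) = 1.1317

1.1317 bits/s/Hz


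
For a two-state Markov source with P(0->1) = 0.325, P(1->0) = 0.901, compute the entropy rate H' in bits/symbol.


Stationary distribution: pi_0 = p10/(p01+p10) = 0.7349, pi_1 = 0.2651. Entropy rate H' = pi_0*H(p01) + pi_1*H(p10) = 0.7349*0.9097 + 0.2651*0.4658 = 0.7921

0.7921 bits/symbol


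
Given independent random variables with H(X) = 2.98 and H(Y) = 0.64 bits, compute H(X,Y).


For independent variables, H(X,Y) = H(X) + H(Y) = 2.98 + 0.64 = 3.62

3.62 bits


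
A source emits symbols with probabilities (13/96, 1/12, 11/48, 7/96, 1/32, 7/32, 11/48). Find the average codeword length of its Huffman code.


Huffman construction (repeatedly merge the two least-probable nodes; each merge adds 1 bit to every symbol beneath it): 1/32 + 7/96 = 5/48; 1/12 + 5/48 = 3/16; 13/96 + 3/16 = 31/96; 7/32 + 11/48 = 43/96; 11/48 + 31/96 = 53/96; 43/96 + 53/96 = 1. Resulting codeword lengths (in the order the probabilities were given): (3, 4, 2, 5, 5, 2, 2). L_avg = sum(p_i * l_i) = 13/96*3 + 1/12*4 + 11/48*2 + 7/96*5 + 1/32*5 + 7/32*2 + 11/48*2 = 251/96 = 2.6146

2.6146 bits


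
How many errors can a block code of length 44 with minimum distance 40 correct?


Correction capability = floor((d-1)/2) = floor((40-1)/2) = 19

19 errors


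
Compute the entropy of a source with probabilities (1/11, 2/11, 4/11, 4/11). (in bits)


H = -sum(p_i * log2(p_i)). Terms: -(1/11)*log2(1/11) = 0.314494; -(2/11)*log2(2/11) = 0.447169; -(4/11)*log2(4/11) = 0.530702; -(4/11)*log2(4/11) = 0.530702. H = 0.314494 + 0.447169 + 0.530702 + 0.530702 = 1.8231

1.8231 bits


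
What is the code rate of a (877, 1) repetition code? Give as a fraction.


Rate = k/n = 1/877

1/877


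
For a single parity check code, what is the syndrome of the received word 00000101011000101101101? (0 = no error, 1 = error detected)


Syndrome = XOR of all bits = 0 XOR 0 XOR 0 XOR 0 XOR 0 XOR 1 XOR 0 XOR 1 XOR 0 XOR 1 XOR 1 XOR 0 XOR 0 XOR 0 XOR 1 XOR 0 XOR 1 XOR 1 XOR 0 XOR 1 XOR 1 XOR 0 XOR 1 = 0

0


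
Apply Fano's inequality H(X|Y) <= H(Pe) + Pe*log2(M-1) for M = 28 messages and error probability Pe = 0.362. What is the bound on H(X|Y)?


H(Pe) = -Pe*log2(Pe) - (1-Pe)*log2(1-Pe) = -0.362*log2(0.362) - 0.638*log2(0.638) = 0.530670 + 0.413661 = 0.9443. Pe*log2(M-1) = 0.362*log2(27) = 1.721269. Bound = H(Pe) + Pe*log2(M-1) = 0.530670 + 0.413661 + 1.721269 = 2.6656

2.6656 bits


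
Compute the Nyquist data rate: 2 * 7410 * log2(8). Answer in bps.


Rate = 2 * B * log2(M) = 2 * 7410 * 3.0 = 44460.0

44460.0 bps


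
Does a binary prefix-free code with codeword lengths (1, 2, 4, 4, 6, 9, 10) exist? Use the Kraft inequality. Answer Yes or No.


Kraft sum = sum(2^(-l_i)) = 0.8936, need <= 1. Result: satisfied (a binary prefix-free code with these lengths exists)

Yes


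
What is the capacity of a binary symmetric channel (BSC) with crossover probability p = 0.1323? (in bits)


H(p) = -p*log2(p) - (1-p)*log2(1-p) = -0.1323*log2(0.1323) - 0.8677*log2(0.8677) = 0.386067 + 0.177646 = 0.5637. C = 1 - H(p) = 1 - 0.5637 = 0.4363

0.4363 bits


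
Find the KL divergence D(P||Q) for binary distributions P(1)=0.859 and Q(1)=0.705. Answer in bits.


KL = p*log2(p/q) + (1-p)*log2((1-p)/(1-q)) = 0.859*log2(0.859/0.705) + 0.141*log2(0.141/0.295) = 0.0947

0.0947 bits


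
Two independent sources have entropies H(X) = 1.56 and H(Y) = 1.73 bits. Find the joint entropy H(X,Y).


For independent variables, H(X,Y) = H(X) + H(Y) = 1.56 + 1.73 = 3.29

3.29 bits


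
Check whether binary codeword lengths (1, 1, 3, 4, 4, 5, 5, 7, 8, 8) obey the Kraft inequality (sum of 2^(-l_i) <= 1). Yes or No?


Kraft sum = sum(2^(-l_i)) = 1.3281, need <= 1. Result: violated (a binary prefix-free code with these lengths cannot exist)

No


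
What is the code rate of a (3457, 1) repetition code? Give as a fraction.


Rate = k/n = 1/3457

1/3457


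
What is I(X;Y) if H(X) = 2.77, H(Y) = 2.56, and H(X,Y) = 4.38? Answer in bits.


I(X;Y) = H(X) + H(Y) - H(X,Y) = 2.77 + 2.56 - 4.38 = 0.95

0.95 bits


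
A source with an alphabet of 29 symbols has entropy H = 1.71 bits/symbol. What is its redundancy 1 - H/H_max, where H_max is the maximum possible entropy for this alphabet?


H_max = log2(K) = log2(29) = 4.858 bits/symbol. Redundancy = 1 - H/H_max = 1 - 1.71/4.858 = 1 - 0.352 = 0.648

0.648


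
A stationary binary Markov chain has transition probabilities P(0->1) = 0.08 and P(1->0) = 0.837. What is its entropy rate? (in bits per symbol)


Stationary distribution: pi_0 = p10/(p01+p10) = 0.9128, pi_1 = 0.0872. Entropy rate H' = pi_0*H(p01) + pi_1*H(p10) = 0.9128*0.4022 + 0.0872*0.6414 = 0.4231

0.4231 bits/symbol


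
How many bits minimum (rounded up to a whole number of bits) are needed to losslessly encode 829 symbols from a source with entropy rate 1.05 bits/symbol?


Minimum bits >= n * H = 829 * 1.05 = 870.45, rounded up to a whole number of bits = 871

871 bits


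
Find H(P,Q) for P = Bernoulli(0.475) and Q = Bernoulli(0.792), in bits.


H(P,Q) = -p*log2(q) - (1-p)*log2(1-q). -0.475*log2(0.792) = 0.159803; -0.525*log2(0.208) = 1.189306. H(P,Q) = 0.159803 + 1.189306 = 1.3491

1.3491 bits


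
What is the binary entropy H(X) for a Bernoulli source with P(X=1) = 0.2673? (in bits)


H = -p*log2(p) - (1-p)*log2(1-p). -0.2673*log2(0.2673) = 0.508797; -0.7327*log2(0.7327) = 0.328767. H = 0.508797 + 0.328767 = 0.8376

0.8376 bits
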